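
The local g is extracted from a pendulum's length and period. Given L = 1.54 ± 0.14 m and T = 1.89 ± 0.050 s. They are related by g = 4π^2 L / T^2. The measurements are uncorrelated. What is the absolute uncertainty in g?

For a monomial g ∝ L, T^-2, fractional errors add in quadrature:
  (1·δL/L)² = (1×0.0909)² = 0.00826;  (-2·δT/T)² = (-2×0.0265)² = 0.00280
δg/g = √(0.0111) = 0.105
g = 17.0 m/s^2, so δg = 0.105 × 17.0 = 1.79 m/s^2.

1.79 m/s^2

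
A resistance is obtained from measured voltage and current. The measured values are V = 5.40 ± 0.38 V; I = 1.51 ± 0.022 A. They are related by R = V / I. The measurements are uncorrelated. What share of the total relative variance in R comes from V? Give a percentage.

(δR/R)² = (1·δV/V)² + (-1·δI/I)²
  V term: (1×0.0704)² = 0.00495
  I term: (-1×0.0146)² = 0.000212
Total = 0.00516. Share from V = 0.00495/0.00516 = 0.959.

95.9%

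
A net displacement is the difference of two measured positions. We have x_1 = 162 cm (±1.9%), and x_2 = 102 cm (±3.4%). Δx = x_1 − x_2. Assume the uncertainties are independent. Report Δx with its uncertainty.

60.0 ± 4.64 cm

Sums and differences: (δΔx)² = Σ (cᵢ δxᵢ)².
  (δx_1)² = 9.47;  (δx_2)² = 12.0
δΔx = √(21.5) = 4.64 cm
Δx = 60.0 cm.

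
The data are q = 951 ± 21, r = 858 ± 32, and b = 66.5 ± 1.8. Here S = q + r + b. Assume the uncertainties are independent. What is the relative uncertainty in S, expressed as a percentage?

2.04%

Sums and differences: (δS)² = Σ (cᵢ δxᵢ)².
  (δq)² = 441;  (δr)² = 1020;  (δb)² = 3.24
δS = √(1470) = 38.3
S = 1880, so δS/S = 38.3/1880 = 0.0204.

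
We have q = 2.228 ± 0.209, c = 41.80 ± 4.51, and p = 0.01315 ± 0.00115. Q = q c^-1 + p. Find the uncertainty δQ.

Let w = q·c^-1 = 0.05330. δw/w = √((1·δq/q)² + (-1·δc/c)²) = √(0.00880 + 0.0116) = 0.143, so δw = 0.00762.
Q = w + p: δQ = √(δw² + δp²) = √(5.81e-05 + 1.32e-06) = 0.00771

0.00771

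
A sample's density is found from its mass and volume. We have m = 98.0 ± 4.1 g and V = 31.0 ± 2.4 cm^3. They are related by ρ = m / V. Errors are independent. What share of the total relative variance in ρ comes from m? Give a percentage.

22.6%

(δρ/ρ)² = (1·δm/m)² + (-1·δV/V)²
  m term: (1×0.0418)² = 0.00175
  V term: (-1×0.0774)² = 0.00599
Total = 0.00774. Share from m = 0.00175/0.00774 = 0.226.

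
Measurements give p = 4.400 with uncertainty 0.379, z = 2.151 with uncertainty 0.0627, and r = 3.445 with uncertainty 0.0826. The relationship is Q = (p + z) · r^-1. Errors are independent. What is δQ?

Let u = p + z = 6.551. δu = √(δp² + δz²) = √(0.144 + 0.00393) = 0.384, so δu/u = 0.0586.
Q is then a monomial in u, r:
δQ/Q = √((δu/u)² + (-1·δr/r)²) = √(0.00344 + 0.000575) = 0.0634
Q = 1.902, so δQ = 0.0634 × 1.902 = 0.120.

0.120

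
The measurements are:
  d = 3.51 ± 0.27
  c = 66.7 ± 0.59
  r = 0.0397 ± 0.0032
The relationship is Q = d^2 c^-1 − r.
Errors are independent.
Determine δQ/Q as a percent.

Let p = d^2·c^-1 = 0.185. δp/p = √((2·δd/d)² + (-1·δc/c)²) = √(0.0237 + 7.82e-05) = 0.154, so δp = 0.0285.
Q = p − r: δQ = √(δp² + δr²) = √(0.000810 + 1.02e-05) = 0.0286
Q = 0.145, so δQ/Q = 0.0286/0.145 = 0.198.

19.8%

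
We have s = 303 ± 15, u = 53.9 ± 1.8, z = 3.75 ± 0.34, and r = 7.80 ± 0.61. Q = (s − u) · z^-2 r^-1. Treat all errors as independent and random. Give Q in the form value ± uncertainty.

2.27 ± 0.469

Let w = s − u = 249. δw = √(δs² + δu²) = √(225 + 3.24) = 15.1, so δw/w = 0.0606.
Q is then a monomial in w, z, r:
δQ/Q = √((δw/w)² + (-2·δz/z)² + (-1·δr/r)²) = √(0.00368 + 0.0329 + 0.00612) = 0.207
Q = 2.27, so δQ = 0.207 × 2.27 = 0.469.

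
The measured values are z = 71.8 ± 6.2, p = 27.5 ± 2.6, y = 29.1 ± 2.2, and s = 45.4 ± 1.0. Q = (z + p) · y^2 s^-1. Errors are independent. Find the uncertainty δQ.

310

Let u = z + p = 99.3. δu = √(δz² + δp²) = √(38.4 + 6.76) = 6.72, so δu/u = 0.0677.
Q is then a monomial in u, y, s:
δQ/Q = √((δu/u)² + (2·δy/y)² + (-1·δs/s)²) = √(0.00458 + 0.0229 + 0.000485) = 0.167
Q = 1850, so δQ = 0.167 × 1850 = 310.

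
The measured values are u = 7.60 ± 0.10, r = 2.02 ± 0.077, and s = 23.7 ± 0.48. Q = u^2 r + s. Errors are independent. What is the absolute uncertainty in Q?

5.43

Let p = u^2·r = 117. δp/p = √((2·δu/u)² + (1·δr/r)²) = √(0.000693 + 0.00145) = 0.0463, so δp = 5.40.
Q = p + s: δQ = √(δp² + δs²) = √(29.2 + 0.230) = 5.43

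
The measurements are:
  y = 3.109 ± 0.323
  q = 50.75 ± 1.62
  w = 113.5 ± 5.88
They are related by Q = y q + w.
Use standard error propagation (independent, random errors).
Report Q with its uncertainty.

Let p = y·q = 157.8. δp/p = √((1·δy/y)² + (1·δq/q)²) = √(0.0108 + 0.00102) = 0.109, so δp = 17.1.
Q = p + w: δQ = √(δp² + δw²) = √(294 + 34.6) = 18.1
Q = 271.3.

271.3 ± 18.1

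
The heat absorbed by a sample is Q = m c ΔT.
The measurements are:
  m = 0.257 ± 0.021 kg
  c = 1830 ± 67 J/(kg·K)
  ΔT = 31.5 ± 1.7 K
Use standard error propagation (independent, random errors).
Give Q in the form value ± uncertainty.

For a monomial Q ∝ m, c, ΔT, fractional errors add in quadrature:
  (1·δm/m)² = (1×0.0817)² = 0.00668;  (1·δc/c)² = (1×0.0366)² = 0.00134;  (1·δΔT/ΔT)² = (1×0.0540)² = 0.00291
δQ/Q = √(0.0109) = 0.105
Q = 14800 J, so δQ = 0.105 × 14800 = 1550 J.

14800 ± 1550 J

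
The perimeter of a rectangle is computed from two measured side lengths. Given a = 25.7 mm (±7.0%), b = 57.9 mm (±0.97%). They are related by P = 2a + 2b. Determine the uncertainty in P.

3.77 mm

Sums and differences: (δP)² = Σ (cᵢ δxᵢ)².
  (2·δa)² = 12.9;  (2·δb)² = 1.26
δP = √(14.2) = 3.77 mm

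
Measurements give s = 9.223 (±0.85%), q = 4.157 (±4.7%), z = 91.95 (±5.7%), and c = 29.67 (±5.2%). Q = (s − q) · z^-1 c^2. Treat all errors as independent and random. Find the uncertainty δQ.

6.09

Let u = s − q = 5.066. δu = √(δs² + δq²) = √(0.00615 + 0.0382) = 0.211, so δu/u = 0.0416.
Q is then a monomial in u, z, c:
δQ/Q = √((δu/u)² + (-1·δz/z)² + (2·δc/c)²) = √(0.00173 + 0.00325 + 0.0108) = 0.126
Q = 48.50, so δQ = 0.126 × 48.50 = 6.09.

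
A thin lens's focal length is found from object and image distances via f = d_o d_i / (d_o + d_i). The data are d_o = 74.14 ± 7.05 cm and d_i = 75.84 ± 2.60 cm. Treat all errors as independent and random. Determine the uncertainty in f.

∂f/∂d_o = (d_i/(d_o+d_i))² = 0.256;  ∂f/∂d_i = (d_o/(d_o+d_i))² = 0.244
δf = √((∂f/∂d_o · δd_o)² + (∂f/∂d_i · δd_i)²) = √(3.25 + 0.404) = 1.91 cm

1.91 cm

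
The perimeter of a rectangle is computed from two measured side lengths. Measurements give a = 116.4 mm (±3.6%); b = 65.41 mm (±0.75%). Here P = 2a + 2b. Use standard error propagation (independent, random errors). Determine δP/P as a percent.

Each term contributes (cᵢ δxᵢ)² to (δP)²:
  (2·δa)² = 70.2;  (2·δb)² = 0.963
δP = √(71.2) = 8.44 mm
P = 363.6 mm, so δP/P = 8.44/363.6 = 0.0232.

2.32%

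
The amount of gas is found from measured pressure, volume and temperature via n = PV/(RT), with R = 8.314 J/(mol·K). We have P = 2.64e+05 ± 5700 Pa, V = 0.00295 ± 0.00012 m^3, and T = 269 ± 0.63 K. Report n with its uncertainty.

For a monomial n ∝ P, V, T^-1, fractional errors add in quadrature:
  (1·δP/P)² = (1×0.0216)² = 0.000466;  (1·δV/V)² = (1×0.0407)² = 0.00165;  (-1·δT/T)² = (-1×0.00234)² = 5.48e-06
δn/n = √(0.00213) = 0.0461
n = 0.348 mol, so δn = 0.0461 × 0.348 = 0.0161 mol.

0.348 ± 0.0161 mol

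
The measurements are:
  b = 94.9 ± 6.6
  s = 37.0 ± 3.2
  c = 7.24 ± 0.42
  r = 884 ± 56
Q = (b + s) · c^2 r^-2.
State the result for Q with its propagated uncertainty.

0.00885 ± 0.00160

Let u = b + s = 132. δu = √(δb² + δs²) = √(43.6 + 10.2) = 7.33, so δu/u = 0.0556.
Q is then a monomial in u, c, r:
δQ/Q = √((δu/u)² + (2·δc/c)² + (-2·δr/r)²) = √(0.00309 + 0.0135 + 0.0161) = 0.181
Q = 0.00885, so δQ = 0.181 × 0.00885 = 0.00160.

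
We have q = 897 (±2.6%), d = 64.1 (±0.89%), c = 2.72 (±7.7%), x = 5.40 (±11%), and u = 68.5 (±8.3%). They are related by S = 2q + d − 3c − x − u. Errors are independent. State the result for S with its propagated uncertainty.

Each term contributes (cᵢ δxᵢ)² to (δS)²:
  (2·δq)² = 2180;  (δd)² = 0.325;  (3·δc)² = 0.395;  (δx)² = 0.353;  (δu)² = 32.3
δS = √(2210) = 47.0
S = 1780.

1780 ± 47.0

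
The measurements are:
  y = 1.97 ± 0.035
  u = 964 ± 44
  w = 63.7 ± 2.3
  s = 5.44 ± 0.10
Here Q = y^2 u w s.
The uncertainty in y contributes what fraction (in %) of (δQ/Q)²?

(δQ/Q)² = (2·δy/y)² + (1·δu/u)² + (1·δw/w)² + (1·δs/s)²
  y term: (2×0.0178)² = 0.00126
  u term: (1×0.0456)² = 0.00208
  w term: (1×0.0361)² = 0.00130
  s term: (1×0.0184)² = 0.000338
Total = 0.00499. Share from y = 0.00126/0.00499 = 0.253.

25.3%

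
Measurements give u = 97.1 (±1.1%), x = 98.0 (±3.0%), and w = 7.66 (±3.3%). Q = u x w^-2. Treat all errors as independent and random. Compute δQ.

11.9

Relative error in a monomial: (δQ/Q)² = Σ (nᵢ · δxᵢ/xᵢ)².
  (1·δu/u)² = (1×0.0110)² = 0.000121;  (1·δx/x)² = (1×0.0300)² = 0.000900;  (-2·δw/w)² = (-2×0.0330)² = 0.00436
δQ/Q = √(0.00538) = 0.0733
Q = 162, so δQ = 0.0733 × 162 = 11.9.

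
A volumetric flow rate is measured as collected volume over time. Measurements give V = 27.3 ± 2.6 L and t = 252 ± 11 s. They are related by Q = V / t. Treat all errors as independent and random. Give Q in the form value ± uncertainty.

0.108 ± 0.0113 L/s

Each factor contributes (exponent × relative error)² to (δQ/Q)²:
  (1·δV/V)² = (1×0.0952)² = 0.00907;  (-1·δt/t)² = (-1×0.0437)² = 0.00191
δQ/Q = √(0.0110) = 0.105
Q = 0.108 L/s, so δQ = 0.105 × 0.108 = 0.0113 L/s.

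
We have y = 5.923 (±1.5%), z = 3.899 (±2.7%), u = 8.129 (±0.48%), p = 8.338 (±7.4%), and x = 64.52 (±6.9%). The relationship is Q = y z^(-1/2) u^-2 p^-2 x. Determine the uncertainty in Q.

0.00694

Relative error in a monomial: (δQ/Q)² = Σ (nᵢ · δxᵢ/xᵢ)².
  (1·δy/y)² = (1×0.0150)² = 0.000225;  (−½·δz/z)² = (-0.5×0.0270)² = 0.000182;  (-2·δu/u)² = (-2×0.00480)² = 9.22e-05;  (-2·δp/p)² = (-2×0.0740)² = 0.0219;  (1·δx/x)² = (1×0.0690)² = 0.00476
δQ/Q = √(0.0272) = 0.165
Q = 0.04213, so δQ = 0.165 × 0.04213 = 0.00694.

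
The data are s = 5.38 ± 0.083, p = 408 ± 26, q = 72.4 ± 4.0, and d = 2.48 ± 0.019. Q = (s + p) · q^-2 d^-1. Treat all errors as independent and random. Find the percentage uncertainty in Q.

Let u = s + p = 413. δu = √(δs² + δp²) = √(0.00689 + 676) = 26.0, so δu/u = 0.0629.
Q is then a monomial in u, q, d:
δQ/Q = √((δu/u)² + (-2·δq/q)² + (-1·δd/d)²) = √(0.00396 + 0.0122 + 5.87e-05) = 0.127

12.7%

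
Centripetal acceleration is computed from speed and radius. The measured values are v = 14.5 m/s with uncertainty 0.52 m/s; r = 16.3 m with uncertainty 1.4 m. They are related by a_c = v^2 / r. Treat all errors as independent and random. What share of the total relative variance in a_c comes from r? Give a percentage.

(δa_c/a_c)² = (2·δv/v)² + (-1·δr/r)²
  v term: (2×0.0359)² = 0.00514
  r term: (-1×0.0859)² = 0.00738
Total = 0.0125. Share from r = 0.00738/0.0125 = 0.589.

58.9%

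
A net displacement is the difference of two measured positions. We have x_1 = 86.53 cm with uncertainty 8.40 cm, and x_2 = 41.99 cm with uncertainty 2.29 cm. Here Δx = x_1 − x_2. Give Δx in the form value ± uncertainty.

44.54 ± 8.71 cm

Sums and differences: (δΔx)² = Σ (cᵢ δxᵢ)².
  (δx_1)² = 70.6;  (δx_2)² = 5.24
δΔx = √(75.8) = 8.71 cm
Δx = 44.54 cm.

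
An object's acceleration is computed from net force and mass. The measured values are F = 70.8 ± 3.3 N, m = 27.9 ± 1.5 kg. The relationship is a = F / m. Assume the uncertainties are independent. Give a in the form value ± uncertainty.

For a monomial a ∝ F, m^-1, fractional errors add in quadrature:
  (1·δF/F)² = (1×0.0466)² = 0.00217;  (-1·δm/m)² = (-1×0.0538)² = 0.00289
δa/a = √(0.00506) = 0.0712
a = 2.54 m/s^2, so δa = 0.0712 × 2.54 = 0.181 m/s^2.

2.54 ± 0.181 m/s^2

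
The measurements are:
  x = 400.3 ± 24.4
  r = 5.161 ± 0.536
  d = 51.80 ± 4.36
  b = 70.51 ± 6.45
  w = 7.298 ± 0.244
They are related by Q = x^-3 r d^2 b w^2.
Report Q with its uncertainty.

0.8108 ± 0.237

For a monomial Q ∝ x^-3, r, d^2, b, w^2, fractional errors add in quadrature:
  (-3·δx/x)² = (-3×0.0610)² = 0.0334;  (1·δr/r)² = (1×0.104)² = 0.0108;  (2·δd/d)² = (2×0.0842)² = 0.0283;  (1·δb/b)² = (1×0.0915)² = 0.00837;  (2·δw/w)² = (2×0.0334)² = 0.00447
δQ/Q = √(0.0854) = 0.292
Q = 0.8108, so δQ = 0.292 × 0.8108 = 0.237.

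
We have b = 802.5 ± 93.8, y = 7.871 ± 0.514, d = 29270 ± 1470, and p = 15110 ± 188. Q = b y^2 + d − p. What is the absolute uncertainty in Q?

Let w = b·y^2 = 49720. δw/w = √((1·δb/b)² + (2·δy/y)²) = √(0.0137 + 0.0171) = 0.175, so δw = 8710.
Q = w + d − p: δQ = √(δw² + δd² + δp²) = √(7.59e+07 + 2.16e+06 + 35300) = 8840

8840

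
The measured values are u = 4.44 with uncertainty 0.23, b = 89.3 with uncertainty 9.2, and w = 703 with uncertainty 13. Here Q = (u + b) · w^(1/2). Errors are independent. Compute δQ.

Let h = u + b = 93.7. δh = √(δu² + δb²) = √(0.0529 + 84.6) = 9.20, so δh/h = 0.0982.
Q is then a monomial in h, w:
δQ/Q = √((δh/h)² + (½·δw/w)²) = √(0.00964 + 8.55e-05) = 0.0986
Q = 2490, so δQ = 0.0986 × 2490 = 245.

245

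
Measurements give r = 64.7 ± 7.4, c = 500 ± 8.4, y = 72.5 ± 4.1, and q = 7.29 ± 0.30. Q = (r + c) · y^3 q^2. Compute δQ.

Let u = r + c = 565. δu = √(δr² + δc²) = √(54.8 + 70.6) = 11.2, so δu/u = 0.0198.
Q is then a monomial in u, y, q:
δQ/Q = √((δu/u)² + (3·δy/y)² + (2·δq/q)²) = √(0.000393 + 0.0288 + 0.00677) = 0.190
Q = 1.14e+10, so δQ = 0.190 × 1.14e+10 = 2.17e+09.

2.17e+09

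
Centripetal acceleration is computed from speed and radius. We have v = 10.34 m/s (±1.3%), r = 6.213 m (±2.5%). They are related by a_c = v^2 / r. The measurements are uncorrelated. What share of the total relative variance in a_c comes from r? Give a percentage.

48.0%

(δa_c/a_c)² = (2·δv/v)² + (-1·δr/r)²
  v term: (2×0.0130)² = 0.000676
  r term: (-1×0.0250)² = 0.000625
Total = 0.00130. Share from r = 0.000625/0.00130 = 0.480.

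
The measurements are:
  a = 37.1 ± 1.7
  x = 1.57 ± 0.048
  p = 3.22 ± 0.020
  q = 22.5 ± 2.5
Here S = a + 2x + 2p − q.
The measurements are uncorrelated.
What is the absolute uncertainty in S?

3.03

Sums and differences: (δS)² = Σ (cᵢ δxᵢ)².
  (δa)² = 2.89;  (2·δx)² = 0.00922;  (2·δp)² = 0.00160;  (δq)² = 6.25
δS = √(9.15) = 3.03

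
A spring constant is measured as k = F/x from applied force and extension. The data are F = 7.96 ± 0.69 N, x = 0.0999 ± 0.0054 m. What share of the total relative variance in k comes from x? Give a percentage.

28.0%

(δk/k)² = (1·δF/F)² + (-1·δx/x)²
  F term: (1×0.0867)² = 0.00751
  x term: (-1×0.0541)² = 0.00292
Total = 0.0104. Share from x = 0.00292/0.0104 = 0.280.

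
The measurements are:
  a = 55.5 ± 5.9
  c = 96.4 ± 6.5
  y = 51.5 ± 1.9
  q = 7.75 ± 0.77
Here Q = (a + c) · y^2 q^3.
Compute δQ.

5.86e+07

Let u = a + c = 152. δu = √(δa² + δc²) = √(34.8 + 42.2) = 8.78, so δu/u = 0.0578.
Q is then a monomial in u, y, q:
δQ/Q = √((δu/u)² + (2·δy/y)² + (3·δq/q)²) = √(0.00334 + 0.00544 + 0.0888) = 0.312
Q = 1.88e+08, so δQ = 0.312 × 1.88e+08 = 5.86e+07.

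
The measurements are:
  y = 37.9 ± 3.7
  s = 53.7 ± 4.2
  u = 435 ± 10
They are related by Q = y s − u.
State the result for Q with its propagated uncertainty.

Let p = y·s = 2040. δp/p = √((1·δy/y)² + (1·δs/s)²) = √(0.00953 + 0.00612) = 0.125, so δp = 255.
Q = p − u: δQ = √(δp² + δu²) = √(64800 + 100) = 255
Q = 1600.

1600 ± 255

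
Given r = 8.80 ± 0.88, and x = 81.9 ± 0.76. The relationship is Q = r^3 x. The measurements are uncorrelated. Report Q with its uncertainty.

55800 ± 16800

Each factor contributes (exponent × relative error)² to (δQ/Q)²:
  (3·δr/r)² = (3×0.100)² = 0.0900;  (1·δx/x)² = (1×0.00928)² = 8.61e-05
δQ/Q = √(0.0901) = 0.300
Q = 55800, so δQ = 0.300 × 55800 = 16800.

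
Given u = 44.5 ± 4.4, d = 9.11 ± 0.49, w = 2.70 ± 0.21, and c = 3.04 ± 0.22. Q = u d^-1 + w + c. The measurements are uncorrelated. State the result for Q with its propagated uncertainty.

10.6 ± 0.628

Let p = u·d^-1 = 4.88. δp/p = √((1·δu/u)² + (-1·δd/d)²) = √(0.00978 + 0.00289) = 0.113, so δp = 0.550.
Q = p + w + c: δQ = √(δp² + δw² + δc²) = √(0.302 + 0.0441 + 0.0484) = 0.628
Q = 10.6.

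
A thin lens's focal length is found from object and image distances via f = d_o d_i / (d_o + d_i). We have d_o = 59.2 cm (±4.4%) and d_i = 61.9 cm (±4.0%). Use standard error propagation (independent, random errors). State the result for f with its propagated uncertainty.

∂f/∂d_o = (d_i/(d_o+d_i))² = 0.261;  ∂f/∂d_i = (d_o/(d_o+d_i))² = 0.239
δf = √((∂f/∂d_o · δd_o)² + (∂f/∂d_i · δd_i)²) = √(0.463 + 0.350) = 0.902 cm
f = 30.3 cm.

30.3 ± 0.902 cm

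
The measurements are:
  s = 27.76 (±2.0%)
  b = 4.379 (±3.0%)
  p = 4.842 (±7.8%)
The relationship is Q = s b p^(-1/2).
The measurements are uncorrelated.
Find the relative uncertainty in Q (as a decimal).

Products/powers → add relative errors in quadrature, weighted by exponent:
  (1·δs/s)² = (1×0.0200)² = 0.000400;  (1·δb/b)² = (1×0.0300)² = 0.000900;  (−½·δp/p)² = (-0.5×0.0780)² = 0.00152
δQ/Q = √(0.00282) = 0.0531

0.0531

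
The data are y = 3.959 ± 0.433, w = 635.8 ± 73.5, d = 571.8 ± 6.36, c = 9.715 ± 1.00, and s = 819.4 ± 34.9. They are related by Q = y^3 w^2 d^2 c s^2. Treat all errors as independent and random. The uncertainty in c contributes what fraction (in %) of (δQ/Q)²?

(δQ/Q)² = (3·δy/y)² + (2·δw/w)² + (2·δd/d)² + (1·δc/c)² + (2·δs/s)²
  y term: (3×0.109)² = 0.108
  w term: (2×0.116)² = 0.0535
  d term: (2×0.0111)² = 0.000495
  c term: (1×0.103)² = 0.0106
  s term: (2×0.0426)² = 0.00726
Total = 0.179. Share from c = 0.0106/0.179 = 0.0590.

5.90%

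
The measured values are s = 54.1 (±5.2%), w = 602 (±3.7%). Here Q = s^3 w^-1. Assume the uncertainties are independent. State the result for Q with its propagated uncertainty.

Each factor contributes (exponent × relative error)² to (δQ/Q)²:
  (3·δs/s)² = (3×0.0520)² = 0.0243;  (-1·δw/w)² = (-1×0.0370)² = 0.00137
δQ/Q = √(0.0257) = 0.160
Q = 263, so δQ = 0.160 × 263 = 42.2.

263 ± 42.2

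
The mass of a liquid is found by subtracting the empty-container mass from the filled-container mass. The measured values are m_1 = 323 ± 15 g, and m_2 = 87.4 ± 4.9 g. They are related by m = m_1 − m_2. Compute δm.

Sums and differences: (δm)² = Σ (cᵢ δxᵢ)².
  (δm_1)² = 225;  (δm_2)² = 24.0
δm = √(249) = 15.8 g

15.8 g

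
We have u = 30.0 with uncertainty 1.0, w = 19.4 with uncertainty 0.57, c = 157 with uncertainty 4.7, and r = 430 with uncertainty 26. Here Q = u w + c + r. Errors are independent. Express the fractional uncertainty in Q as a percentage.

Let p = u·w = 582. δp/p = √((1·δu/u)² + (1·δw/w)²) = √(0.00111 + 0.000863) = 0.0444, so δp = 25.9.
Q = p + c + r: δQ = √(δp² + δc² + δr²) = √(669 + 22.1 + 676) = 37.0
Q = 1170, so δQ/Q = 37.0/1170 = 0.0316.

3.16%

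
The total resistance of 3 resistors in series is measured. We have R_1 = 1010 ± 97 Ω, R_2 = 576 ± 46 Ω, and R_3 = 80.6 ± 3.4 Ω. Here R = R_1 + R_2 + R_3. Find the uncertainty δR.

Sums and differences: (δR)² = Σ (cᵢ δxᵢ)².
  (δR_1)² = 9410;  (δR_2)² = 2120;  (δR_3)² = 11.6
δR = √(11500) = 107 Ω

107 Ω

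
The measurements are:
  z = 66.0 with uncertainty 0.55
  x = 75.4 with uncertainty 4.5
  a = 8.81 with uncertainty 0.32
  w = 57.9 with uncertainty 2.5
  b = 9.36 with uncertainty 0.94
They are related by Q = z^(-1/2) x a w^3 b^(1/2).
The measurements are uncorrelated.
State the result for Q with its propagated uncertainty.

Since Q is a product/quotient, work with relative uncertainties:
  (−½·δz/z)² = (-0.5×0.00833)² = 1.74e-05;  (1·δx/x)² = (1×0.0597)² = 0.00356;  (1·δa/a)² = (1×0.0363)² = 0.00132;  (3·δw/w)² = (3×0.0432)² = 0.0168;  (½·δb/b)² = (0.5×0.100)² = 0.00252
δQ/Q = √(0.0242) = 0.156
Q = 4.86e+07, so δQ = 0.156 × 4.86e+07 = 7.55e+06.

(4.86 ± 0.755) × 10^7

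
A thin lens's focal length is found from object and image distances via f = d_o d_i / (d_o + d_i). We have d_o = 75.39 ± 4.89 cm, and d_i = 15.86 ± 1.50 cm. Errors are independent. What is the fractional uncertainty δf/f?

∂f/∂d_o = (d_i/(d_o+d_i))² = 0.0302;  ∂f/∂d_i = (d_o/(d_o+d_i))² = 0.683
δf = √((∂f/∂d_o · δd_o)² + (∂f/∂d_i · δd_i)²) = √(0.0218 + 1.05) = 1.03 cm
f = 13.10 cm, so δf/f = 1.03/13.10 = 0.0789.

0.0789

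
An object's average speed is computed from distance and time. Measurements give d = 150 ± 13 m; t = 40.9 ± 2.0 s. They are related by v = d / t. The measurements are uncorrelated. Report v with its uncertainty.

For a monomial v ∝ d, t^-1, fractional errors add in quadrature:
  (1·δd/d)² = (1×0.0867)² = 0.00751;  (-1·δt/t)² = (-1×0.0489)² = 0.00239
δv/v = √(0.00990) = 0.0995
v = 3.67 m/s, so δv = 0.0995 × 3.67 = 0.365 m/s.

3.67 ± 0.365 m/s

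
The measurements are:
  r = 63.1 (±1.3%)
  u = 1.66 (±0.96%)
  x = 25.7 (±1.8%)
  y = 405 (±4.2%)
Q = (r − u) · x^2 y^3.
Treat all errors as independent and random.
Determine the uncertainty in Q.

Let w = r − u = 61.4. δw = √(δr² + δu²) = √(0.673 + 0.000254) = 0.820, so δw/w = 0.0134.
Q is then a monomial in w, x, y:
δQ/Q = √((δw/w)² + (2·δx/x)² + (3·δy/y)²) = √(0.000178 + 0.00130 + 0.0159) = 0.132
Q = 2.7e+12, so δQ = 0.132 × 2.7e+12 = 3.55e+11.

3.55e+11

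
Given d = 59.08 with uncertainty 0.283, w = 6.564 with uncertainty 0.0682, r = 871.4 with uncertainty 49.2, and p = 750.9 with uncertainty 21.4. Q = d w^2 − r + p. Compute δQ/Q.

0.0315

Let h = d·w^2 = 2546. δh/h = √((1·δd/d)² + (2·δw/w)²) = √(2.29e-05 + 0.000432) = 0.0213, so δh = 54.3.
Q = h − r + p: δQ = √(δh² + δr² + δp²) = √(2950 + 2420 + 458) = 76.3
Q = 2425, so δQ/Q = 76.3/2425 = 0.0315.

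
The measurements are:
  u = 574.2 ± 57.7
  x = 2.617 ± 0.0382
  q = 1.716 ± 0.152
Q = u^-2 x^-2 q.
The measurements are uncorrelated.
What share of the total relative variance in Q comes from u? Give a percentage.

(δQ/Q)² = (-2·δu/u)² + (-2·δx/x)² + (1·δq/q)²
  u term: (-2×0.100)² = 0.0404
  x term: (-2×0.0146)² = 0.000852
  q term: (1×0.0886)² = 0.00785
Total = 0.0491. Share from u = 0.0404/0.0491 = 0.823.

82.3%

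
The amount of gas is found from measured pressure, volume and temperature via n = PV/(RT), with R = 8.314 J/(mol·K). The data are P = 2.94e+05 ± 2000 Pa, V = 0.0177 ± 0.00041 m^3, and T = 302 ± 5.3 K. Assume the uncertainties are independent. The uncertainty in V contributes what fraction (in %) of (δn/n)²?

60.2%

(δn/n)² = (1·δP/P)² + (1·δV/V)² + (-1·δT/T)²
  P term: (1×0.00680)² = 4.63e-05
  V term: (1×0.0232)² = 0.000537
  T term: (-1×0.0175)² = 0.000308
Total = 0.000891. Share from V = 0.000537/0.000891 = 0.602.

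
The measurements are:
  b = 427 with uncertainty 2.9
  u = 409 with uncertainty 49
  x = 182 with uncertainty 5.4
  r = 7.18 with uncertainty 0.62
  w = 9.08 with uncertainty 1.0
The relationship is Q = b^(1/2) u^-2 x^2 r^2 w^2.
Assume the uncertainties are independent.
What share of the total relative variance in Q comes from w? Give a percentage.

(δQ/Q)² = (½·δb/b)² + (-2·δu/u)² + (2·δx/x)² + (2·δr/r)² + (2·δw/w)²
  b term: (0.5×0.00679)² = 1.15e-05
  u term: (-2×0.120)² = 0.0574
  x term: (2×0.0297)² = 0.00352
  r term: (2×0.0864)² = 0.0298
  w term: (2×0.110)² = 0.0485
Total = 0.139. Share from w = 0.0485/0.139 = 0.348.

34.8%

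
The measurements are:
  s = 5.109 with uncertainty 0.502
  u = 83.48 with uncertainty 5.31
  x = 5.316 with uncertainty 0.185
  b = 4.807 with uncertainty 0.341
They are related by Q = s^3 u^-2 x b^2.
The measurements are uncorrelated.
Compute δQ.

0.829

Each factor contributes (exponent × relative error)² to (δQ/Q)²:
  (3·δs/s)² = (3×0.0983)² = 0.0869;  (-2·δu/u)² = (-2×0.0636)² = 0.0162;  (1·δx/x)² = (1×0.0348)² = 0.00121;  (2·δb/b)² = (2×0.0709)² = 0.0201
δQ/Q = √(0.124) = 0.353
Q = 2.351, so δQ = 0.353 × 2.351 = 0.829.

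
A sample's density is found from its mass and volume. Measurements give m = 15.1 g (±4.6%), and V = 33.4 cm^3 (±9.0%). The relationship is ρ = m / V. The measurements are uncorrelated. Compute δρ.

0.0457 g/cm^3

ρ is a product of powers, so relative uncertainties combine in quadrature:
  (1·δm/m)² = (1×0.0460)² = 0.00212;  (-1·δV/V)² = (-1×0.0900)² = 0.00810
δρ/ρ = √(0.0102) = 0.101
ρ = 0.452 g/cm^3, so δρ = 0.101 × 0.452 = 0.0457 g/cm^3.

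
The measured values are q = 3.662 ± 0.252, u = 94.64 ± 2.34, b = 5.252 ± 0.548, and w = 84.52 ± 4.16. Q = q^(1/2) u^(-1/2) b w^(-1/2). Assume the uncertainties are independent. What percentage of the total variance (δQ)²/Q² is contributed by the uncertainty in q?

9.23%

(δQ/Q)² = (½·δq/q)² + (−½·δu/u)² + (1·δb/b)² + (−½·δw/w)²
  q term: (0.5×0.0688)² = 0.00118
  u term: (-0.5×0.0247)² = 0.000153
  b term: (1×0.104)² = 0.0109
  w term: (-0.5×0.0492)² = 0.000606
Total = 0.0128. Share from q = 0.00118/0.0128 = 0.0923.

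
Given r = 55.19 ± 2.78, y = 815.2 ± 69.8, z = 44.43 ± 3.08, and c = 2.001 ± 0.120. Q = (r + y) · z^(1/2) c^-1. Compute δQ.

307

Let u = r + y = 870.4. δu = √(δr² + δy²) = √(7.73 + 4870) = 69.9, so δu/u = 0.0803.
Q is then a monomial in u, z, c:
δQ/Q = √((δu/u)² + (½·δz/z)² + (-1·δc/c)²) = √(0.00644 + 0.00120 + 0.00360) = 0.106
Q = 2899, so δQ = 0.106 × 2899 = 307.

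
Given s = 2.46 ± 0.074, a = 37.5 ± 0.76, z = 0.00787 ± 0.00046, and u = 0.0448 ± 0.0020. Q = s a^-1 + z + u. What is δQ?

0.00314

Let p = s·a^-1 = 0.0656. δp/p = √((1·δs/s)² + (-1·δa/a)²) = √(0.000905 + 0.000411) = 0.0363, so δp = 0.00238.
Q = p + z + u: δQ = √(δp² + δz² + δu²) = √(5.66e-06 + 2.12e-07 + 4e-06) = 0.00314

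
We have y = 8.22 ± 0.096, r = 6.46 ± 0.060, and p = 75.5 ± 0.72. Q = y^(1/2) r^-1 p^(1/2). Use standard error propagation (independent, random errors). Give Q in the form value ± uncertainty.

Q is a product of powers, so relative uncertainties combine in quadrature:
  (½·δy/y)² = (0.5×0.0117)² = 3.41e-05;  (-1·δr/r)² = (-1×0.00929)² = 8.63e-05;  (½·δp/p)² = (0.5×0.00954)² = 2.27e-05
δQ/Q = √(0.000143) = 0.0120
Q = 3.86, so δQ = 0.0120 × 3.86 = 0.0461.

3.86 ± 0.0461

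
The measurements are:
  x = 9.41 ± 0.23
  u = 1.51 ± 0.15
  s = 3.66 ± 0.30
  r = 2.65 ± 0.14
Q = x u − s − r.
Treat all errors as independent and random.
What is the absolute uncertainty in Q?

Let p = x·u = 14.2. δp/p = √((1·δx/x)² + (1·δu/u)²) = √(0.000597 + 0.00987) = 0.102, so δp = 1.45.
Q = p − s − r: δQ = √(δp² + δs² + δr²) = √(2.11 + 0.0900 + 0.0196) = 1.49

1.49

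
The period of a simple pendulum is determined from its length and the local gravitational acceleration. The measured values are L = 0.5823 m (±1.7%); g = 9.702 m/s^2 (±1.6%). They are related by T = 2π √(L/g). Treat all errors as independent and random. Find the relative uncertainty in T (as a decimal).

0.0117

Relative error in a monomial: (δT/T)² = Σ (nᵢ · δxᵢ/xᵢ)².
  (½·δL/L)² = (0.5×0.0170)² = 7.23e-05;  (−½·δg/g)² = (-0.5×0.0160)² = 6.4e-05
δT/T = √(0.000136) = 0.0117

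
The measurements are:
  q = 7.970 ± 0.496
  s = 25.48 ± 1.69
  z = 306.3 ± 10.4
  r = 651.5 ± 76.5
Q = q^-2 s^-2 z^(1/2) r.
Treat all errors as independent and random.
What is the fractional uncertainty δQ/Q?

Each factor contributes (exponent × relative error)² to (δQ/Q)²:
  (-2·δq/q)² = (-2×0.0622)² = 0.0155;  (-2·δs/s)² = (-2×0.0663)² = 0.0176;  (½·δz/z)² = (0.5×0.0340)² = 0.000288;  (1·δr/r)² = (1×0.117)² = 0.0138
δQ/Q = √(0.0472) = 0.217

0.217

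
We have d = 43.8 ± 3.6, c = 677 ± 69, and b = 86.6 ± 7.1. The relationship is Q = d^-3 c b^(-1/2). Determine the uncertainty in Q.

0.000234

For a monomial Q ∝ d^-3, c, b^(-1/2), fractional errors add in quadrature:
  (-3·δd/d)² = (-3×0.0822)² = 0.0608;  (1·δc/c)² = (1×0.102)² = 0.0104;  (−½·δb/b)² = (-0.5×0.0820)² = 0.00168
δQ/Q = √(0.0729) = 0.270
Q = 0.000866, so δQ = 0.270 × 0.000866 = 0.000234.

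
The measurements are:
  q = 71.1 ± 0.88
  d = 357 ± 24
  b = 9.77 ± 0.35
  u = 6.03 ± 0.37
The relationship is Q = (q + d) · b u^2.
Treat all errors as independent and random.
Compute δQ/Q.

Let w = q + d = 428. δw = √(δq² + δd²) = √(0.774 + 576) = 24.0, so δw/w = 0.0561.
Q is then a monomial in w, b, u:
δQ/Q = √((δw/w)² + (1·δb/b)² + (2·δu/u)²) = √(0.00315 + 0.00128 + 0.0151) = 0.140

0.140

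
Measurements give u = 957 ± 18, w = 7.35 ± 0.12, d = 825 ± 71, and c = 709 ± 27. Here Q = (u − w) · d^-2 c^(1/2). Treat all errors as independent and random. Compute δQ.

Let h = u − w = 950. δh = √(δu² + δw²) = √(324 + 0.0144) = 18.0, so δh/h = 0.0190.
Q is then a monomial in h, d, c:
δQ/Q = √((δh/h)² + (-2·δd/d)² + (½·δc/c)²) = √(0.000359 + 0.0296 + 0.000363) = 0.174
Q = 0.0372, so δQ = 0.174 × 0.0372 = 0.00647.

0.00647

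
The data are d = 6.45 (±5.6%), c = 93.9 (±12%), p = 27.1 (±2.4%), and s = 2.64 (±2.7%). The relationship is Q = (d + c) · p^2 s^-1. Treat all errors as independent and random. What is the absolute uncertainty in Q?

3490

Let u = d + c = 100. δu = √(δd² + δc²) = √(0.130 + 127) = 11.3, so δu/u = 0.112.
Q is then a monomial in u, p, s:
δQ/Q = √((δu/u)² + (2·δp/p)² + (-1·δs/s)²) = √(0.0126 + 0.00230 + 0.000729) = 0.125
Q = 27900, so δQ = 0.125 × 27900 = 3490.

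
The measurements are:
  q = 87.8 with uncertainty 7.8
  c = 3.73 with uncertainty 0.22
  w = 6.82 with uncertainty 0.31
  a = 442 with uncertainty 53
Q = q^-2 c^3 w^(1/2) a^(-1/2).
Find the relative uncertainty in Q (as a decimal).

0.259

Products/powers → add relative errors in quadrature, weighted by exponent:
  (-2·δq/q)² = (-2×0.0888)² = 0.0316;  (3·δc/c)² = (3×0.0590)² = 0.0313;  (½·δw/w)² = (0.5×0.0455)² = 0.000517;  (−½·δa/a)² = (-0.5×0.120)² = 0.00359
δQ/Q = √(0.0670) = 0.259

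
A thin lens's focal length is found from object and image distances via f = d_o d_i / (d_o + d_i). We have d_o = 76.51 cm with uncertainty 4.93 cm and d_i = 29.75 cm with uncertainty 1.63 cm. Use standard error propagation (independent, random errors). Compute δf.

0.929 cm

∂f/∂d_o = (d_i/(d_o+d_i))² = 0.0784;  ∂f/∂d_i = (d_o/(d_o+d_i))² = 0.518
δf = √((∂f/∂d_o · δd_o)² + (∂f/∂d_i · δd_i)²) = √(0.149 + 0.714) = 0.929 cm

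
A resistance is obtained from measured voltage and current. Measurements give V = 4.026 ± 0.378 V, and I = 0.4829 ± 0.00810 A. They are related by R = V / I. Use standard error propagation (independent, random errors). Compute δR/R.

For a monomial R ∝ V, I^-1, fractional errors add in quadrature:
  (1·δV/V)² = (1×0.0939)² = 0.00882;  (-1·δI/I)² = (-1×0.0168)² = 0.000281
δR/R = √(0.00910) = 0.0954

0.0954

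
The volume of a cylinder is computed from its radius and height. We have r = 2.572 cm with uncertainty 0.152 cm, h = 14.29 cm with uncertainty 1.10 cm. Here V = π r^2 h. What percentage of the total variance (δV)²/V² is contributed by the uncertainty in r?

(δV/V)² = (2·δr/r)² + (1·δh/h)²
  r term: (2×0.0591)² = 0.0140
  h term: (1×0.0770)² = 0.00593
Total = 0.0199. Share from r = 0.0140/0.0199 = 0.702.

70.2%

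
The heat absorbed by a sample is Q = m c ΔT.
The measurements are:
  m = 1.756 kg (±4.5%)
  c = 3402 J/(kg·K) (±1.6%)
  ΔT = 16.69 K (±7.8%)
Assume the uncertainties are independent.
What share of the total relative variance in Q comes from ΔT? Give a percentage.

(δQ/Q)² = (1·δm/m)² + (1·δc/c)² + (1·δΔT/ΔT)²
  m term: (1×0.0450)² = 0.00202
  c term: (1×0.0160)² = 0.000256
  ΔT term: (1×0.0780)² = 0.00608
Total = 0.00836. Share from ΔT = 0.00608/0.00836 = 0.727.

72.7%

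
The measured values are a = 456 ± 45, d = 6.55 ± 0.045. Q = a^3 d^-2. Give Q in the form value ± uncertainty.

(2.21 ± 0.655) × 10^6

Relative error in a monomial: (δQ/Q)² = Σ (nᵢ · δxᵢ/xᵢ)².
  (3·δa/a)² = (3×0.0987)² = 0.0876;  (-2·δd/d)² = (-2×0.00687)² = 0.000189
δQ/Q = √(0.0878) = 0.296
Q = 2.21e+06, so δQ = 0.296 × 2.21e+06 = 6.55e+05.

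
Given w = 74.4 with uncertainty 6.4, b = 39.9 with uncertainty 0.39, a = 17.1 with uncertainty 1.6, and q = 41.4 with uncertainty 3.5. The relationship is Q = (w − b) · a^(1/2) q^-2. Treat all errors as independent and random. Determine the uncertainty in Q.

0.0213

Let u = w − b = 34.5. δu = √(δw² + δb²) = √(41.0 + 0.152) = 6.41, so δu/u = 0.186.
Q is then a monomial in u, a, q:
δQ/Q = √((δu/u)² + (½·δa/a)² + (-2·δq/q)²) = √(0.0345 + 0.00219 + 0.0286) = 0.256
Q = 0.0832, so δQ = 0.256 × 0.0832 = 0.0213.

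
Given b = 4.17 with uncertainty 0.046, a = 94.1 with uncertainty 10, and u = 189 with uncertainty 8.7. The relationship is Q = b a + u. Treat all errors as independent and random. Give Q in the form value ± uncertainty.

581 ± 42.8

Let p = b·a = 392. δp/p = √((1·δb/b)² + (1·δa/a)²) = √(0.000122 + 0.0113) = 0.107, so δp = 41.9.
Q = p + u: δQ = √(δp² + δu²) = √(1760 + 75.7) = 42.8
Q = 581.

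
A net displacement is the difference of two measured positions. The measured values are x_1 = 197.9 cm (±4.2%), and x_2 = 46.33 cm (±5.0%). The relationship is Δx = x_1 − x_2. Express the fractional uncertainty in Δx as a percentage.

Sums and differences: (δΔx)² = Σ (cᵢ δxᵢ)².
  (δx_1)² = 69.1;  (δx_2)² = 5.37
δΔx = √(74.5) = 8.63 cm
Δx = 151.6 cm, so δΔx/Δx = 8.63/151.6 = 0.0569.

5.69%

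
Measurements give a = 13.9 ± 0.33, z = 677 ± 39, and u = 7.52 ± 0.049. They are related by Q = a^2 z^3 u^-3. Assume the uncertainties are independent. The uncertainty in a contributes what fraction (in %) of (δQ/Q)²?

6.94%

(δQ/Q)² = (2·δa/a)² + (3·δz/z)² + (-3·δu/u)²
  a term: (2×0.0237)² = 0.00225
  z term: (3×0.0576)² = 0.0299
  u term: (-3×0.00652)² = 0.000382
Total = 0.0325. Share from a = 0.00225/0.0325 = 0.0694.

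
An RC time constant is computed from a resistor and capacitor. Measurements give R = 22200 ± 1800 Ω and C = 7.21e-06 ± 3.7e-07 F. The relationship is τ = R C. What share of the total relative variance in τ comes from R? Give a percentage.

71.4%

(δτ/τ)² = (1·δR/R)² + (1·δC/C)²
  R term: (1×0.0811)² = 0.00657
  C term: (1×0.0513)² = 0.00263
Total = 0.00921. Share from R = 0.00657/0.00921 = 0.714.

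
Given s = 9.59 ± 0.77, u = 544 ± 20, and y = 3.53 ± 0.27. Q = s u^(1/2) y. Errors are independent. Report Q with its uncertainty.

790 ± 88.8

Relative error in a monomial: (δQ/Q)² = Σ (nᵢ · δxᵢ/xᵢ)².
  (1·δs/s)² = (1×0.0803)² = 0.00645;  (½·δu/u)² = (0.5×0.0368)² = 0.000338;  (1·δy/y)² = (1×0.0765)² = 0.00585
δQ/Q = √(0.0126) = 0.112
Q = 790, so δQ = 0.112 × 790 = 88.8.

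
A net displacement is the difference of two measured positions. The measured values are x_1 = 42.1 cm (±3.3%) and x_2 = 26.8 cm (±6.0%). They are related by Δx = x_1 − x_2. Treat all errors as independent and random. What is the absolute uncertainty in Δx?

Δx is a linear combination, so absolute uncertainties add in quadrature:
  (δx_1)² = 1.93;  (δx_2)² = 2.59
δΔx = √(4.52) = 2.13 cm

2.13 cm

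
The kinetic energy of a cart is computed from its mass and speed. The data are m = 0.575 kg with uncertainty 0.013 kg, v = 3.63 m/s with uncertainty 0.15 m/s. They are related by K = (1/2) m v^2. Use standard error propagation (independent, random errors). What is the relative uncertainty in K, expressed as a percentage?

8.57%

For a monomial K ∝ m, v^2, fractional errors add in quadrature:
  (1·δm/m)² = (1×0.0226)² = 0.000511;  (2·δv/v)² = (2×0.0413)² = 0.00683
δK/K = √(0.00734) = 0.0857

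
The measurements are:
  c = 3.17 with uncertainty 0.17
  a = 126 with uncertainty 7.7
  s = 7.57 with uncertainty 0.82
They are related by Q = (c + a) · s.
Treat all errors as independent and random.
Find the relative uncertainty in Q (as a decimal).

0.124

Let u = c + a = 129. δu = √(δc² + δa²) = √(0.0289 + 59.3) = 7.70, so δu/u = 0.0596.
Q is then a monomial in u, s:
δQ/Q = √((δu/u)² + (1·δs/s)²) = √(0.00356 + 0.0117) = 0.124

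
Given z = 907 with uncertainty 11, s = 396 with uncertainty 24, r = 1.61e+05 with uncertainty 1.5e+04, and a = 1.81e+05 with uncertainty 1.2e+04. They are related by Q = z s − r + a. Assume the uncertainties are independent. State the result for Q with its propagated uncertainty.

Let p = z·s = 3.59e+05. δp/p = √((1·δz/z)² + (1·δs/s)²) = √(0.000147 + 0.00367) = 0.0618, so δp = 22200.
Q = p − r + a: δQ = √(δp² + δr² + δa²) = √(4.93e+08 + 2.25e+08 + 1.44e+08) = 29400
Q = 3.79e+05.

(3.79 ± 0.294) × 10^5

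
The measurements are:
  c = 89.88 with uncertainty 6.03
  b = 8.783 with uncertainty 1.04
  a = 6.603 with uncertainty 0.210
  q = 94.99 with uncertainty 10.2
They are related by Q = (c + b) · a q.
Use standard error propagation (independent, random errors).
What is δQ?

7920

Let u = c + b = 98.66. δu = √(δc² + δb²) = √(36.4 + 1.08) = 6.12, so δu/u = 0.0620.
Q is then a monomial in u, a, q:
δQ/Q = √((δu/u)² + (1·δa/a)² + (1·δq/q)²) = √(0.00385 + 0.00101 + 0.0115) = 0.128
Q = 61880, so δQ = 0.128 × 61880 = 7920.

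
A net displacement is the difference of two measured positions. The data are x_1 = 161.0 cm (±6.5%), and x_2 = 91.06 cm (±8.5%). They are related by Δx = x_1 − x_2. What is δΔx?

13.0 cm

Absolute uncertainties add in quadrature for a linear combination:
  (δx_1)² = 110;  (δx_2)² = 59.9
δΔx = √(169) = 13.0 cm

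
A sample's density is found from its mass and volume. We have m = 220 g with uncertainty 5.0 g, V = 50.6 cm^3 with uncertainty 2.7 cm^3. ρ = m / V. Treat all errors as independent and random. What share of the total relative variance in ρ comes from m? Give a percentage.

(δρ/ρ)² = (1·δm/m)² + (-1·δV/V)²
  m term: (1×0.0227)² = 0.000517
  V term: (-1×0.0534)² = 0.00285
Total = 0.00336. Share from m = 0.000517/0.00336 = 0.154.

15.4%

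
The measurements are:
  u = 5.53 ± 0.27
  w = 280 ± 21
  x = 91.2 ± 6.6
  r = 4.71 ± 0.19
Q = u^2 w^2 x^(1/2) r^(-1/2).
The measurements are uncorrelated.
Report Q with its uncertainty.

(1.06 ± 0.194) × 10^7

Since Q is a product/quotient, work with relative uncertainties:
  (2·δu/u)² = (2×0.0488)² = 0.00954;  (2·δw/w)² = (2×0.0750)² = 0.0225;  (½·δx/x)² = (0.5×0.0724)² = 0.00131;  (−½·δr/r)² = (-0.5×0.0403)² = 0.000407
δQ/Q = √(0.0338) = 0.184
Q = 1.06e+07, so δQ = 0.184 × 1.06e+07 = 1.94e+06.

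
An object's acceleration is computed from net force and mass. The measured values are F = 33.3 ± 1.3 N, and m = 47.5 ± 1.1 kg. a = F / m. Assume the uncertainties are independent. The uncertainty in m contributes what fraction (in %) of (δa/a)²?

(δa/a)² = (1·δF/F)² + (-1·δm/m)²
  F term: (1×0.0390)² = 0.00152
  m term: (-1×0.0232)² = 0.000536
Total = 0.00206. Share from m = 0.000536/0.00206 = 0.260.

26.0%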